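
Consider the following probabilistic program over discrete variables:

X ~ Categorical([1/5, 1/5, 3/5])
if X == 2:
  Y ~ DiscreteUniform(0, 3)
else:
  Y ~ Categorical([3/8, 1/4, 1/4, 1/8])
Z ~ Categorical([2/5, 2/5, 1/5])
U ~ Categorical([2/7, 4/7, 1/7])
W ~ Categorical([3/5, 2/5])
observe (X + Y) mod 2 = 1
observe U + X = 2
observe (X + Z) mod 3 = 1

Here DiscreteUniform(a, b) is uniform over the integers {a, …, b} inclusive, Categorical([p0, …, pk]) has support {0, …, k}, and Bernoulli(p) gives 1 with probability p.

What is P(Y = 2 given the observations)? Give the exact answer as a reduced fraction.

P(Y = 2 | obs) = 8/35

Enumerate traces; 12 have nonzero weight after conditioning:
  (X=0, Y=1, Z=1, U=2, W=0) weight 3/1750
  (X=0, Y=1, Z=1, U=2, W=1) weight 1/875
  (X=0, Y=3, Z=1, U=2, W=0) weight 3/3500
  (X=0, Y=3, Z=1, U=2, W=1) weight 1/1750
  (X=1, Y=0, Z=0, U=1, W=0) weight 9/875
  (X=1, Y=0, Z=0, U=1, W=1) weight 6/875
  (X=1, Y=2, Z=0, U=1, W=0) weight 6/875
  (X=1, Y=2, Z=0, U=1, W=1) weight 4/875
  … 4 more
Group by Y:
  weight(Y=0) = 3/175
  weight(Y=1) = 2/175
  weight(Y=2) = 2/175
  weight(Y=3) = 1/100
Total weight = 3/175 + 2/175 + 2/175 + 1/100 = 1/20
P(Y=0 | obs) = 3/175 / 1/20 = 12/35
P(Y=1 | obs) = 2/175 / 1/20 = 8/35
P(Y=2 | obs) = 2/175 / 1/20 = 8/35
P(Y=3 | obs) = 1/100 / 1/20 = 1/5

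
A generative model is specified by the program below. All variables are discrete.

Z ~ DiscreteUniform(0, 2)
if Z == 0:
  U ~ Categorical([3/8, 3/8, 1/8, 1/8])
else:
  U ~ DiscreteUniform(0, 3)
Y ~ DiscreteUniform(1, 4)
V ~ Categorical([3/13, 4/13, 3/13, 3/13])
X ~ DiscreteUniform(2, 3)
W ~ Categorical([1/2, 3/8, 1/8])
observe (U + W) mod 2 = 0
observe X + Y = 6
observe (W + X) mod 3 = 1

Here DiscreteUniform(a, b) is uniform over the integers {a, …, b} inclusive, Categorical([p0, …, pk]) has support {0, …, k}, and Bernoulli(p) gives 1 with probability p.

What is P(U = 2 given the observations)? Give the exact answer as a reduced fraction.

Enumerate traces; 48 have nonzero weight after conditioning:
  (Z=0, U=0, Y=4, V=0, X=2, W=2) weight 3/6656
  (Z=0, U=0, Y=4, V=1, X=2, W=2) weight 1/1664
  (Z=0, U=0, Y=4, V=2, X=2, W=2) weight 3/6656
  (Z=0, U=0, Y=4, V=3, X=2, W=2) weight 3/6656
  (Z=0, U=1, Y=3, V=0, X=3, W=1) weight 9/6656
  (Z=0, U=1, Y=3, V=1, X=3, W=1) weight 3/1664
  (Z=0, U=1, Y=3, V=2, X=3, W=1) weight 9/6656
  (Z=0, U=1, Y=3, V=3, X=3, W=1) weight 9/6656
  (Z=0, U=2, Y=4, V=0, X=2, W=2) weight 1/6656
  (Z=0, U=3, Y=3, V=0, X=3, W=1) weight 3/6656
  … 38 more
Group by U:
  weight(U=0) = 7/1536
  weight(U=1) = 7/512
  weight(U=2) = 5/1536
  weight(U=3) = 5/512
Total weight = 7/1536 + 7/512 + 5/1536 + 5/512 = 1/32
P(U=0 | obs) = 7/1536 / 1/32 = 7/48
P(U=1 | obs) = 7/512 / 1/32 = 7/16
P(U=2 | obs) = 5/1536 / 1/32 = 5/48
P(U=3 | obs) = 5/512 / 1/32 = 5/16

P(U = 2 | obs) = 5/48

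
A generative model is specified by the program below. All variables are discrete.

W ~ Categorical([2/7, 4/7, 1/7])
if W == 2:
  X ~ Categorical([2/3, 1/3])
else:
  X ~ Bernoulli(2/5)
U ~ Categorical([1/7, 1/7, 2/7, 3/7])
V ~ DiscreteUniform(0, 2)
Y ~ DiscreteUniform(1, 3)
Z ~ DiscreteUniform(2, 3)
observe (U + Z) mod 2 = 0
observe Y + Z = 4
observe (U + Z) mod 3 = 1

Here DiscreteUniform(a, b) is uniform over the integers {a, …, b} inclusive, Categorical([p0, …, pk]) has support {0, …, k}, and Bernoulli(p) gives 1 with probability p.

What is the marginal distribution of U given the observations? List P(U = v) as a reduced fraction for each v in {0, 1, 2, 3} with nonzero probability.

Enumerate traces; 36 have nonzero weight after conditioning:
  (W=0, X=0, U=1, V=0, Y=1, Z=3) weight 1/735
  (W=0, X=0, U=1, V=1, Y=1, Z=3) weight 1/735
  (W=0, X=0, U=1, V=2, Y=1, Z=3) weight 1/735
  (W=0, X=0, U=2, V=0, Y=2, Z=2) weight 2/735
  (W=0, X=0, U=2, V=1, Y=2, Z=2) weight 2/735
  (W=0, X=0, U=2, V=2, Y=2, Z=2) weight 2/735
  (W=0, X=1, U=1, V=0, Y=1, Z=3) weight 2/2205
  (W=0, X=1, U=1, V=1, Y=1, Z=3) weight 2/2205
  … 28 more
Group by U:
  weight(U=1) = 1/42
  weight(U=2) = 1/21
Total weight = 1/42 + 1/21 = 1/14
P(U=1 | obs) = 1/42 / 1/14 = 1/3
P(U=2 | obs) = 1/21 / 1/14 = 2/3

P(U=1) = 1/3, P(U=2) = 2/3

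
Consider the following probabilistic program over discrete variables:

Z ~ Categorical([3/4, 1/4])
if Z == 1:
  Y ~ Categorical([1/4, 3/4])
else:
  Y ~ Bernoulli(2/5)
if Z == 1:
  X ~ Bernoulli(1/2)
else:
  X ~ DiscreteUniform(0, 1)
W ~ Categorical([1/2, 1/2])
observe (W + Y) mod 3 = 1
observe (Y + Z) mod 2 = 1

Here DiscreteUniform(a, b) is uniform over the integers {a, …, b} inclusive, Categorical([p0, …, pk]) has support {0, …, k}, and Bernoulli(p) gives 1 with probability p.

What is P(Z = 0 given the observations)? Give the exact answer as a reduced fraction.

Enumerate traces; 4 have nonzero weight after conditioning:
  (Z=0, Y=1, X=0, W=0) weight 3/40
  (Z=0, Y=1, X=1, W=0) weight 3/40
  (Z=1, Y=0, X=0, W=1) weight 1/64
  (Z=1, Y=0, X=1, W=1) weight 1/64
Group by Z:
  weight(Z=0) = 3/20
  weight(Z=1) = 1/32
Total weight = 3/20 + 1/32 = 29/160
P(Z=0 | obs) = 3/20 / 29/160 = 24/29
P(Z=1 | obs) = 1/32 / 29/160 = 5/29

P(Z = 0 | obs) = 24/29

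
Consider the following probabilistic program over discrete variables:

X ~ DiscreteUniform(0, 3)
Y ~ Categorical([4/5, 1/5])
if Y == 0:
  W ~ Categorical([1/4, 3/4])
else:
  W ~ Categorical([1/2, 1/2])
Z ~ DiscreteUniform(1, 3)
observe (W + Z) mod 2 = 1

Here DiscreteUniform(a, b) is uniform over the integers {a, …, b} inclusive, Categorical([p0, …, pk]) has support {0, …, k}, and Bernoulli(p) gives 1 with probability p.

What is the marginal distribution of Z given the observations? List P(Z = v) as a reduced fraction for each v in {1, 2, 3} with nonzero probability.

Enumerate traces; 24 have nonzero weight after conditioning:
  (X=0, Y=0, W=0, Z=1) weight 1/60
  (X=0, Y=0, W=0, Z=3) weight 1/60
  (X=0, Y=0, W=1, Z=2) weight 1/20
  (X=0, Y=1, W=0, Z=1) weight 1/120
  (X=0, Y=1, W=0, Z=3) weight 1/120
  (X=0, Y=1, W=1, Z=2) weight 1/120
  (X=1, Y=0, W=0, Z=1) weight 1/60
  (X=1, Y=0, W=0, Z=3) weight 1/60
  … 16 more
Group by Z:
  weight(Z=1) = 1/10
  weight(Z=2) = 7/30
  weight(Z=3) = 1/10
Total weight = 1/10 + 7/30 + 1/10 = 13/30
P(Z=1 | obs) = 1/10 / 13/30 = 3/13
P(Z=2 | obs) = 7/30 / 13/30 = 7/13
P(Z=3 | obs) = 1/10 / 13/30 = 3/13

P(Z=1) = 3/13, P(Z=2) = 7/13, P(Z=3) = 3/13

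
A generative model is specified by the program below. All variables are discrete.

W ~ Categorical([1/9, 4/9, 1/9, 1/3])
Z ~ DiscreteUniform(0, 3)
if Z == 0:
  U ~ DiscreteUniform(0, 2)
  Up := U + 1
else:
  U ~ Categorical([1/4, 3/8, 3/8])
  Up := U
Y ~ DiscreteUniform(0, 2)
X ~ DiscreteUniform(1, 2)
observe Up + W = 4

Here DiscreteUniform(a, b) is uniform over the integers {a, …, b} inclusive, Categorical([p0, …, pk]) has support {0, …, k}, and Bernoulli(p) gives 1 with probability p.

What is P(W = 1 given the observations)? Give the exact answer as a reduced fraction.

P(W = 1 | obs) = 8/43

Enumerate traces; 54 have nonzero weight after conditioning:
  (W=1, Z=0, U=2, Y=0, X=1) weight 1/162
  (W=1, Z=0, U=2, Y=0, X=2) weight 1/162
  (W=1, Z=0, U=2, Y=1, X=1) weight 1/162
  (W=1, Z=0, U=2, Y=1, X=2) weight 1/162
  (W=1, Z=0, U=2, Y=2, X=1) weight 1/162
  (W=1, Z=0, U=2, Y=2, X=2) weight 1/162
  (W=2, Z=0, U=1, Y=0, X=1) weight 1/648
  (W=2, Z=0, U=1, Y=0, X=2) weight 1/648
  (W=3, Z=0, U=0, Y=0, X=1) weight 1/216
  … 45 more
Group by W:
  weight(W=1) = 1/27
  weight(W=2) = 35/864
  weight(W=3) = 35/288
Total weight = 1/27 + 35/864 + 35/288 = 43/216
P(W=1 | obs) = 1/27 / 43/216 = 8/43
P(W=2 | obs) = 35/864 / 43/216 = 35/172
P(W=3 | obs) = 35/288 / 43/216 = 105/172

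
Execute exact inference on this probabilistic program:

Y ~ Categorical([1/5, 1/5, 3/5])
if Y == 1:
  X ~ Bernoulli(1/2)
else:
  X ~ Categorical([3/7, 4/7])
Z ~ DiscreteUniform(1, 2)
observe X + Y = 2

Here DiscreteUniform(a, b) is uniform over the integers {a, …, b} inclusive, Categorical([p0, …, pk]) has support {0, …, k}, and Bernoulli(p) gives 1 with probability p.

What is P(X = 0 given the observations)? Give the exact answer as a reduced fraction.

Enumerate traces; 4 have nonzero weight after conditioning:
  (Y=1, X=1, Z=1) weight 1/20
  (Y=1, X=1, Z=2) weight 1/20
  (Y=2, X=0, Z=1) weight 9/70
  (Y=2, X=0, Z=2) weight 9/70
Group by X:
  weight(X=0) = 9/35
  weight(X=1) = 1/10
Total weight = 9/35 + 1/10 = 5/14
P(X=0 | obs) = 9/35 / 5/14 = 18/25
P(X=1 | obs) = 1/10 / 5/14 = 7/25

P(X = 0 | obs) = 18/25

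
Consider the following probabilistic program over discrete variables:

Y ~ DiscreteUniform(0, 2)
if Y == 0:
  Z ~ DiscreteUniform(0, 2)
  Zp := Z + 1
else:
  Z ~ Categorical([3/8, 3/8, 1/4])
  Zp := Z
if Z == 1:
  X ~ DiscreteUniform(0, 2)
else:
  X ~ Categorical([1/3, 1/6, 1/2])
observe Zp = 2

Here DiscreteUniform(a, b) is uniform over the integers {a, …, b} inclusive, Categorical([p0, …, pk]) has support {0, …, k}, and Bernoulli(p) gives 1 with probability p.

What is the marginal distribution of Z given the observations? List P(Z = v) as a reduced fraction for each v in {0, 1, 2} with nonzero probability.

P(Z=1) = 2/5, P(Z=2) = 3/5

Enumerate traces; 9 have nonzero weight after conditioning:
  (Y=0, Z=1, X=0) weight 1/27
  (Y=0, Z=1, X=1) weight 1/27
  (Y=0, Z=1, X=2) weight 1/27
  (Y=1, Z=2, X=0) weight 1/36
  (Y=1, Z=2, X=1) weight 1/72
  (Y=1, Z=2, X=2) weight 1/24
  (Y=2, Z=2, X=0) weight 1/36
  (Y=2, Z=2, X=1) weight 1/72
  … 1 more
Group by Z:
  weight(Z=1) = 1/9
  weight(Z=2) = 1/6
Total weight = 1/9 + 1/6 = 5/18
P(Z=1 | obs) = 1/9 / 5/18 = 2/5
P(Z=2 | obs) = 1/6 / 5/18 = 3/5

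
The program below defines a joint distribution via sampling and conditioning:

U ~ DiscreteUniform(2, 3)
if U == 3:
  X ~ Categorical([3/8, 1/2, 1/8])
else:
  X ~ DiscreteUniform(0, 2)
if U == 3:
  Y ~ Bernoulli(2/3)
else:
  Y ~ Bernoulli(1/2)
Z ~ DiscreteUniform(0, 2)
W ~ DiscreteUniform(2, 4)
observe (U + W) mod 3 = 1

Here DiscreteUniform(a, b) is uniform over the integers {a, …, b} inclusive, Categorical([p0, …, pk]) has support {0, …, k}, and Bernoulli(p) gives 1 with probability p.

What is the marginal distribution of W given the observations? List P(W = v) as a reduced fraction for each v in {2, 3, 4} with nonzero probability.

P(W=2) = 1/2, P(W=4) = 1/2

Enumerate traces; 36 have nonzero weight after conditioning:
  (U=2, X=0, Y=0, Z=0, W=2) weight 1/108
  (U=2, X=0, Y=0, Z=1, W=2) weight 1/108
  (U=2, X=0, Y=0, Z=2, W=2) weight 1/108
  (U=2, X=0, Y=1, Z=0, W=2) weight 1/108
  (U=2, X=0, Y=1, Z=1, W=2) weight 1/108
  (U=2, X=0, Y=1, Z=2, W=2) weight 1/108
  (U=2, X=1, Y=0, Z=0, W=2) weight 1/108
  (U=2, X=1, Y=0, Z=1, W=2) weight 1/108
  (U=3, X=0, Y=0, Z=0, W=4) weight 1/144
  … 27 more
Group by W:
  weight(W=2) = 1/6
  weight(W=4) = 1/6
Total weight = 1/6 + 1/6 = 1/3
P(W=2 | obs) = 1/6 / 1/3 = 1/2
P(W=4 | obs) = 1/6 / 1/3 = 1/2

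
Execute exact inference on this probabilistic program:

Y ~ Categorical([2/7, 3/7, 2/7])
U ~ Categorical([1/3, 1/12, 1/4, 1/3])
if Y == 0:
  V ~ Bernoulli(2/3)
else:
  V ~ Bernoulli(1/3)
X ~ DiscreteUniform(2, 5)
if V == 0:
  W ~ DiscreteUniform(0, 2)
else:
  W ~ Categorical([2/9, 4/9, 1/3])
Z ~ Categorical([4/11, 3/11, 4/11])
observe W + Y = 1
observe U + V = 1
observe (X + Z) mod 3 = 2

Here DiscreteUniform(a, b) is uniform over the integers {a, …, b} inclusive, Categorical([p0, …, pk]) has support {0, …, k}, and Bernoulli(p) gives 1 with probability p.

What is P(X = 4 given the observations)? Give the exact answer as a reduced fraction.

P(X = 4 | obs) = 1/5

Enumerate traces; 16 have nonzero weight after conditioning:
  (Y=0, U=0, V=1, X=2, W=1, Z=0) weight 16/6237
  (Y=0, U=0, V=1, X=3, W=1, Z=2) weight 16/6237
  (Y=0, U=0, V=1, X=4, W=1, Z=1) weight 4/2079
  (Y=0, U=0, V=1, X=5, W=1, Z=0) weight 16/6237
  (Y=0, U=1, V=0, X=2, W=1, Z=0) weight 1/4158
  (Y=0, U=1, V=0, X=3, W=1, Z=2) weight 1/4158
  (Y=0, U=1, V=0, X=4, W=1, Z=1) weight 1/5544
  (Y=0, U=1, V=0, X=5, W=1, Z=0) weight 1/4158
  … 8 more
Group by X:
  weight(X=2) = 4/891
  weight(X=3) = 4/891
  weight(X=4) = 1/297
  weight(X=5) = 4/891
Total weight = 4/891 + 4/891 + 1/297 + 4/891 = 5/297
P(X=2 | obs) = 4/891 / 5/297 = 4/15
P(X=3 | obs) = 4/891 / 5/297 = 4/15
P(X=4 | obs) = 1/297 / 5/297 = 1/5
P(X=5 | obs) = 4/891 / 5/297 = 4/15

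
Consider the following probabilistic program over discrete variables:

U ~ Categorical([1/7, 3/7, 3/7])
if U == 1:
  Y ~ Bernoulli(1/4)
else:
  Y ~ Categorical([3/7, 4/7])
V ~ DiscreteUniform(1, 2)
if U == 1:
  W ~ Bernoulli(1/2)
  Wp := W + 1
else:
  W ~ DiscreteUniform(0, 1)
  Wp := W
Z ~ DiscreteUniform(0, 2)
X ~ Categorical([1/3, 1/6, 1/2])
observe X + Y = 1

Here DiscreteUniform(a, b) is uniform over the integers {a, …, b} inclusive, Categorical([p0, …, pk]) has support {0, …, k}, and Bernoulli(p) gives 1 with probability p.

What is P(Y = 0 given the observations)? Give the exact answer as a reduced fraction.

P(Y = 0 | obs) = 111/281

Enumerate traces; 72 have nonzero weight after conditioning:
  (U=0, Y=0, V=1, W=0, Z=0, X=1) weight 1/1176
  (U=0, Y=0, V=1, W=0, Z=1, X=1) weight 1/1176
  (U=0, Y=0, V=1, W=0, Z=2, X=1) weight 1/1176
  (U=0, Y=0, V=1, W=1, Z=0, X=1) weight 1/1176
  (U=0, Y=0, V=1, W=1, Z=1, X=1) weight 1/1176
  (U=0, Y=0, V=1, W=1, Z=2, X=1) weight 1/1176
  (U=0, Y=0, V=2, W=0, Z=0, X=1) weight 1/1176
  (U=0, Y=0, V=2, W=0, Z=1, X=1) weight 1/1176
  (U=0, Y=1, V=1, W=0, Z=0, X=0) weight 1/441
  … 63 more
Group by Y:
  weight(Y=0) = 37/392
  weight(Y=1) = 85/588
Total weight = 37/392 + 85/588 = 281/1176
P(Y=0 | obs) = 37/392 / 281/1176 = 111/281
P(Y=1 | obs) = 85/588 / 281/1176 = 170/281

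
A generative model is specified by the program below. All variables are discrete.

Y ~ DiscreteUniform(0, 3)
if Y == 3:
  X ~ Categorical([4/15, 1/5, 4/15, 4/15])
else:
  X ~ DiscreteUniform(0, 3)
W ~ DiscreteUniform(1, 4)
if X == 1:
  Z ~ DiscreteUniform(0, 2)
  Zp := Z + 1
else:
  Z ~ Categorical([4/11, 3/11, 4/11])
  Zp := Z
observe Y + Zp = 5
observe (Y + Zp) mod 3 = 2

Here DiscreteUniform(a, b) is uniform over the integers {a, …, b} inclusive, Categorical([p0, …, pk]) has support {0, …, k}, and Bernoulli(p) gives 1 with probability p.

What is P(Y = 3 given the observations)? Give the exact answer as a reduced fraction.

Enumerate traces; 20 have nonzero weight after conditioning:
  (Y=2, X=1, W=1, Z=2) weight 1/192
  (Y=2, X=1, W=2, Z=2) weight 1/192
  (Y=2, X=1, W=3, Z=2) weight 1/192
  (Y=2, X=1, W=4, Z=2) weight 1/192
  (Y=3, X=0, W=1, Z=2) weight 1/165
  (Y=3, X=0, W=2, Z=2) weight 1/165
  (Y=3, X=0, W=3, Z=2) weight 1/165
  (Y=3, X=0, W=4, Z=2) weight 1/165
  … 12 more
Group by Y:
  weight(Y=2) = 1/48
  weight(Y=3) = 59/660
Total weight = 1/48 + 59/660 = 97/880
P(Y=2 | obs) = 1/48 / 97/880 = 55/291
P(Y=3 | obs) = 59/660 / 97/880 = 236/291

P(Y = 3 | obs) = 236/291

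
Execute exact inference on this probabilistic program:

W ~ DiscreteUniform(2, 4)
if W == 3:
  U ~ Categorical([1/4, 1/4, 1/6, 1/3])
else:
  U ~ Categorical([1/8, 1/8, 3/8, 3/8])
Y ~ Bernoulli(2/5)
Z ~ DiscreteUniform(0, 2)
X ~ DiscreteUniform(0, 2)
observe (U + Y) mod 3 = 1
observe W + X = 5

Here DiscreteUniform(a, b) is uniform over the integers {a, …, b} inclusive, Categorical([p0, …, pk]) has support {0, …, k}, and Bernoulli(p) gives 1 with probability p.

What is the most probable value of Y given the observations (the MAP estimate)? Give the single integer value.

argmax_v P(Y = v | obs) = 1

Enumerate traces; 18 have nonzero weight after conditioning:
  (W=3, U=0, Y=1, Z=0, X=2) weight 1/270
  (W=3, U=0, Y=1, Z=1, X=2) weight 1/270
  (W=3, U=0, Y=1, Z=2, X=2) weight 1/270
  (W=3, U=1, Y=0, Z=0, X=2) weight 1/180
  (W=3, U=1, Y=0, Z=1, X=2) weight 1/180
  (W=3, U=1, Y=0, Z=2, X=2) weight 1/180
  (W=3, U=3, Y=1, Z=0, X=2) weight 2/405
  (W=3, U=3, Y=1, Z=1, X=2) weight 2/405
  … 10 more
Group by Y:
  weight(Y=0) = 1/40
  weight(Y=1) = 13/270
Total weight = 1/40 + 13/270 = 79/1080
P(Y=0 | obs) = 1/40 / 79/1080 = 27/79
P(Y=1 | obs) = 13/270 / 79/1080 = 52/79
argmax = 1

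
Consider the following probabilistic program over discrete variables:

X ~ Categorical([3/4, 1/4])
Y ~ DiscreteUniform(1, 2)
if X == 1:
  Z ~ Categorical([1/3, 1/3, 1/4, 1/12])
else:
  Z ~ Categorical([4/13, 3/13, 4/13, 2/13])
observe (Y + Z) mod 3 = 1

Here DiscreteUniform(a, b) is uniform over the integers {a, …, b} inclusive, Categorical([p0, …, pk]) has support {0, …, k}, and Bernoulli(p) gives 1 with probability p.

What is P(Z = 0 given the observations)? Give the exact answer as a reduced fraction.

Enumerate traces; 6 have nonzero weight after conditioning:
  (X=0, Y=1, Z=0) weight 3/26
  (X=0, Y=1, Z=3) weight 3/52
  (X=0, Y=2, Z=2) weight 3/26
  (X=1, Y=1, Z=0) weight 1/24
  (X=1, Y=1, Z=3) weight 1/96
  (X=1, Y=2, Z=2) weight 1/32
Group by Z:
  weight(Z=0) = 49/312
  weight(Z=2) = 61/416
  weight(Z=3) = 85/1248
Total weight = 49/312 + 61/416 + 85/1248 = 29/78
P(Z=0 | obs) = 49/312 / 29/78 = 49/116
P(Z=2 | obs) = 61/416 / 29/78 = 183/464
P(Z=3 | obs) = 85/1248 / 29/78 = 85/464

P(Z = 0 | obs) = 49/116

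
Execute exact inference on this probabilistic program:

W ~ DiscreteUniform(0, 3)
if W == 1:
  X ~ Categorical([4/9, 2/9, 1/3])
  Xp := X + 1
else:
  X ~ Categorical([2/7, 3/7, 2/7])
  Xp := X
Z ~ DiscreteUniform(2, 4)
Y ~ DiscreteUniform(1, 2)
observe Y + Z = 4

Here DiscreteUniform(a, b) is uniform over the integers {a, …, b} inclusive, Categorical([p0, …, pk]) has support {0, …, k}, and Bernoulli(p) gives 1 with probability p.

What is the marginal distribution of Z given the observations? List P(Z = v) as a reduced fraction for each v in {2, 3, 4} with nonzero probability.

P(Z=2) = 1/2, P(Z=3) = 1/2

Enumerate traces; 24 have nonzero weight after conditioning:
  (W=0, X=0, Z=2, Y=2) weight 1/84
  (W=0, X=0, Z=3, Y=1) weight 1/84
  (W=0, X=1, Z=2, Y=2) weight 1/56
  (W=0, X=1, Z=3, Y=1) weight 1/56
  (W=0, X=2, Z=2, Y=2) weight 1/84
  (W=0, X=2, Z=3, Y=1) weight 1/84
  (W=1, X=0, Z=2, Y=2) weight 1/54
  (W=1, X=0, Z=3, Y=1) weight 1/54
  … 16 more
Group by Z:
  weight(Z=2) = 1/6
  weight(Z=3) = 1/6
Total weight = 1/6 + 1/6 = 1/3
P(Z=2 | obs) = 1/6 / 1/3 = 1/2
P(Z=3 | obs) = 1/6 / 1/3 = 1/2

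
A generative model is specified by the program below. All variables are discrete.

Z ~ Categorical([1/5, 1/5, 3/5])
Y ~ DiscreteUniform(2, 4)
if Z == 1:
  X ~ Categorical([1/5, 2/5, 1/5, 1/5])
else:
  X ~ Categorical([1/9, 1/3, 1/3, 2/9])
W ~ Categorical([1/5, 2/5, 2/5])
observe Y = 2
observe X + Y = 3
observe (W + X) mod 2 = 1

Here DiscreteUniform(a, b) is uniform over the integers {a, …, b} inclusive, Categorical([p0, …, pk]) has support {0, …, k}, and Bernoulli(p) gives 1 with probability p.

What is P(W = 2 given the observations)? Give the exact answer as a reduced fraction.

P(W = 2 | obs) = 2/3

Enumerate traces; 6 have nonzero weight after conditioning:
  (Z=0, Y=2, X=1, W=0) weight 1/225
  (Z=0, Y=2, X=1, W=2) weight 2/225
  (Z=1, Y=2, X=1, W=0) weight 2/375
  (Z=1, Y=2, X=1, W=2) weight 4/375
  (Z=2, Y=2, X=1, W=0) weight 1/75
  (Z=2, Y=2, X=1, W=2) weight 2/75
Group by W:
  weight(W=0) = 26/1125
  weight(W=2) = 52/1125
Total weight = 26/1125 + 52/1125 = 26/375
P(W=0 | obs) = 26/1125 / 26/375 = 1/3
P(W=2 | obs) = 52/1125 / 26/375 = 2/3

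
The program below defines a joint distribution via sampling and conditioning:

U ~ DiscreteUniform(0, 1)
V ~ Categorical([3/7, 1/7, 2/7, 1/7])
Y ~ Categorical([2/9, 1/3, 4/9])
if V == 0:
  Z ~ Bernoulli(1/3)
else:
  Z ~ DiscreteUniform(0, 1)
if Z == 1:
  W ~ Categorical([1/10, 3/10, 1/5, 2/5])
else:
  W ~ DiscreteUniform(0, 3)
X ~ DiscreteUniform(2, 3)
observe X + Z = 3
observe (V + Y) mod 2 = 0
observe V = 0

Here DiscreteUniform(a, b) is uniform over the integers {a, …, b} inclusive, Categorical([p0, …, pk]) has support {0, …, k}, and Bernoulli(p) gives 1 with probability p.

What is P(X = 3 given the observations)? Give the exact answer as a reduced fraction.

Enumerate traces; 32 have nonzero weight after conditioning:
  (U=0, V=0, Y=0, Z=0, W=0, X=3) weight 1/252
  (U=0, V=0, Y=0, Z=0, W=1, X=3) weight 1/252
  (U=0, V=0, Y=0, Z=0, W=2, X=3) weight 1/252
  (U=0, V=0, Y=0, Z=0, W=3, X=3) weight 1/252
  (U=0, V=0, Y=0, Z=1, W=0, X=2) weight 1/1260
  (U=0, V=0, Y=0, Z=1, W=1, X=2) weight 1/420
  (U=0, V=0, Y=0, Z=1, W=2, X=2) weight 1/630
  (U=0, V=0, Y=0, Z=1, W=3, X=2) weight 1/315
  … 24 more
Group by X:
  weight(X=2) = 1/21
  weight(X=3) = 2/21
Total weight = 1/21 + 2/21 = 1/7
P(X=2 | obs) = 1/21 / 1/7 = 1/3
P(X=3 | obs) = 2/21 / 1/7 = 2/3

P(X = 3 | obs) = 2/3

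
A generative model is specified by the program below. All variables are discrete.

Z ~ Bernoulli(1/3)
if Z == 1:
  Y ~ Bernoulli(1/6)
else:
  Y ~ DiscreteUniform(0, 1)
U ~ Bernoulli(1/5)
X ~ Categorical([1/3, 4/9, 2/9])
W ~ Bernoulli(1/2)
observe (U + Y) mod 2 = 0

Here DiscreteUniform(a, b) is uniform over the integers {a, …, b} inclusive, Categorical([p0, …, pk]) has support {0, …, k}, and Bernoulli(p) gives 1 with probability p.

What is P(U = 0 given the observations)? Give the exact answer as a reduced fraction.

P(U = 0 | obs) = 44/51

Enumerate traces; 24 have nonzero weight after conditioning:
  (Z=0, Y=0, U=0, X=0, W=0) weight 2/45
  (Z=0, Y=0, U=0, X=0, W=1) weight 2/45
  (Z=0, Y=0, U=0, X=1, W=0) weight 8/135
  (Z=0, Y=0, U=0, X=1, W=1) weight 8/135
  (Z=0, Y=0, U=0, X=2, W=0) weight 4/135
  (Z=0, Y=0, U=0, X=2, W=1) weight 4/135
  (Z=0, Y=1, U=1, X=0, W=0) weight 1/90
  (Z=0, Y=1, U=1, X=0, W=1) weight 1/90
  … 16 more
Group by U:
  weight(U=0) = 22/45
  weight(U=1) = 7/90
Total weight = 22/45 + 7/90 = 17/30
P(U=0 | obs) = 22/45 / 17/30 = 44/51
P(U=1 | obs) = 7/90 / 17/30 = 7/51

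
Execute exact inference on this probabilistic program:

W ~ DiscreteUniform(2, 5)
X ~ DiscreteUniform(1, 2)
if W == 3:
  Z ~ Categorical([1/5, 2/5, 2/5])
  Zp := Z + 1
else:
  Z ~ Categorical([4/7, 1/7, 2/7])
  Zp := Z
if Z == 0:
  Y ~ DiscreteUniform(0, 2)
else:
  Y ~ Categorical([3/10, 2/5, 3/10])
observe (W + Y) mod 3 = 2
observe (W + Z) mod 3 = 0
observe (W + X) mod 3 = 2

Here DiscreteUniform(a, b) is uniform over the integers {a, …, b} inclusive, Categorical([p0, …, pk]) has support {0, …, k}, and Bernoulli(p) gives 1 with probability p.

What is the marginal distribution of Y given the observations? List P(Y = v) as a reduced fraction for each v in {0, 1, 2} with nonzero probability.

Enumerate traces; 2 have nonzero weight after conditioning:
  (W=3, X=2, Z=0, Y=2) weight 1/120
  (W=4, X=1, Z=2, Y=1) weight 1/70
Group by Y:
  weight(Y=1) = 1/70
  weight(Y=2) = 1/120
Total weight = 1/70 + 1/120 = 19/840
P(Y=1 | obs) = 1/70 / 19/840 = 12/19
P(Y=2 | obs) = 1/120 / 19/840 = 7/19

P(Y=1) = 12/19, P(Y=2) = 7/19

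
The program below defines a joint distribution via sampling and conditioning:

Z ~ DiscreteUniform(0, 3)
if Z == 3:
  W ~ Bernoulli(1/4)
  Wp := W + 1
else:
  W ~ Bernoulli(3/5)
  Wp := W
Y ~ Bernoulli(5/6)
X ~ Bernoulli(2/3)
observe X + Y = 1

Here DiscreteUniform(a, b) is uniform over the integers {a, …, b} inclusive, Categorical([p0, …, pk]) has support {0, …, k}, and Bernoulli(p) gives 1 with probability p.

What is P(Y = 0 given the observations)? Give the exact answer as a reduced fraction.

Enumerate traces; 16 have nonzero weight after conditioning:
  (Z=0, W=0, Y=0, X=1) weight 1/90
  (Z=0, W=0, Y=1, X=0) weight 1/36
  (Z=0, W=1, Y=0, X=1) weight 1/60
  (Z=0, W=1, Y=1, X=0) weight 1/24
  (Z=1, W=0, Y=0, X=1) weight 1/90
  (Z=1, W=0, Y=1, X=0) weight 1/36
  (Z=1, W=1, Y=0, X=1) weight 1/60
  (Z=1, W=1, Y=1, X=0) weight 1/24
  … 8 more
Group by Y:
  weight(Y=0) = 1/9
  weight(Y=1) = 5/18
Total weight = 1/9 + 5/18 = 7/18
P(Y=0 | obs) = 1/9 / 7/18 = 2/7
P(Y=1 | obs) = 5/18 / 7/18 = 5/7

P(Y = 0 | obs) = 2/7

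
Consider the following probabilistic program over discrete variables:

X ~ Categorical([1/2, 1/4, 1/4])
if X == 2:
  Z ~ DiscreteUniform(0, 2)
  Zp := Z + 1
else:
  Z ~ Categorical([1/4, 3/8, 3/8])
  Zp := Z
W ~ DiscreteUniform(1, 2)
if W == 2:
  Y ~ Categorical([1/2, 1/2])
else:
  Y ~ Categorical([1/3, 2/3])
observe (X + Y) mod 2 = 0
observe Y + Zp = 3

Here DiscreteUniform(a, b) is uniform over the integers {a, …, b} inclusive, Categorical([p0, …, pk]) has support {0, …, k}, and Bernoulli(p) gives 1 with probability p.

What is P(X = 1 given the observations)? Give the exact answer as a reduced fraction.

P(X = 1 | obs) = 63/103

Enumerate traces; 4 have nonzero weight after conditioning:
  (X=1, Z=2, W=1, Y=1) weight 1/32
  (X=1, Z=2, W=2, Y=1) weight 3/128
  (X=2, Z=2, W=1, Y=0) weight 1/72
  (X=2, Z=2, W=2, Y=0) weight 1/48
Group by X:
  weight(X=1) = 7/128
  weight(X=2) = 5/144
Total weight = 7/128 + 5/144 = 103/1152
P(X=1 | obs) = 7/128 / 103/1152 = 63/103
P(X=2 | obs) = 5/144 / 103/1152 = 40/103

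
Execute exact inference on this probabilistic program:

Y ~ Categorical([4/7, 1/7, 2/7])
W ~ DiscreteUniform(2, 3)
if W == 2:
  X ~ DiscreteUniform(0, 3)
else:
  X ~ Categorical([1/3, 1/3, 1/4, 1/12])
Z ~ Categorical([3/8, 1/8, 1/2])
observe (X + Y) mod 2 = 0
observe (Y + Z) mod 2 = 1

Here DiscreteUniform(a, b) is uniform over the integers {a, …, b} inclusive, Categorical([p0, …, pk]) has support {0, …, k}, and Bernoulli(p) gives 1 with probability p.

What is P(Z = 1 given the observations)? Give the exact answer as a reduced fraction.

P(Z = 1 | obs) = 78/155

Enumerate traces; 16 have nonzero weight after conditioning:
  (Y=0, W=2, X=0, Z=1) weight 1/112
  (Y=0, W=2, X=2, Z=1) weight 1/112
  (Y=0, W=3, X=0, Z=1) weight 1/84
  (Y=0, W=3, X=2, Z=1) weight 1/112
  (Y=1, W=2, X=1, Z=0) weight 3/448
  (Y=1, W=2, X=1, Z=2) weight 1/112
  (Y=1, W=2, X=3, Z=0) weight 3/448
  (Y=1, W=2, X=3, Z=2) weight 1/112
  … 8 more
Group by Z:
  weight(Z=0) = 11/448
  weight(Z=1) = 13/224
  weight(Z=2) = 11/336
Total weight = 11/448 + 13/224 + 11/336 = 155/1344
P(Z=0 | obs) = 11/448 / 155/1344 = 33/155
P(Z=1 | obs) = 13/224 / 155/1344 = 78/155
P(Z=2 | obs) = 11/336 / 155/1344 = 44/155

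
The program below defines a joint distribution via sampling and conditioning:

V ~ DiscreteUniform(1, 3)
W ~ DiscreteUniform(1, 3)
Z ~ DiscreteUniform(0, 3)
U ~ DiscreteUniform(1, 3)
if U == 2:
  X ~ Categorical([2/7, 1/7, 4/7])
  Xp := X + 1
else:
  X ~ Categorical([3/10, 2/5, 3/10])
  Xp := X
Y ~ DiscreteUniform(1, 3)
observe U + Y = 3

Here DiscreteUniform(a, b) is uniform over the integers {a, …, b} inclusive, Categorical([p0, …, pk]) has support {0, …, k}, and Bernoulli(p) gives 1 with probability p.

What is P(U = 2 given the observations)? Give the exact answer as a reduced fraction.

Enumerate traces; 216 have nonzero weight after conditioning:
  (V=1, W=1, Z=0, U=1, X=0, Y=2) weight 1/1080
  (V=1, W=1, Z=0, U=1, X=1, Y=2) weight 1/810
  (V=1, W=1, Z=0, U=1, X=2, Y=2) weight 1/1080
  (V=1, W=1, Z=0, U=2, X=0, Y=1) weight 1/1134
  (V=1, W=1, Z=0, U=2, X=1, Y=1) weight 1/2268
  (V=1, W=1, Z=0, U=2, X=2, Y=1) weight 1/567
  (V=1, W=1, Z=1, U=1, X=0, Y=2) weight 1/1080
  (V=1, W=1, Z=1, U=1, X=1, Y=2) weight 1/810
  … 208 more
Group by U:
  weight(U=1) = 1/9
  weight(U=2) = 1/9
Total weight = 1/9 + 1/9 = 2/9
P(U=1 | obs) = 1/9 / 2/9 = 1/2
P(U=2 | obs) = 1/9 / 2/9 = 1/2

P(U = 2 | obs) = 1/2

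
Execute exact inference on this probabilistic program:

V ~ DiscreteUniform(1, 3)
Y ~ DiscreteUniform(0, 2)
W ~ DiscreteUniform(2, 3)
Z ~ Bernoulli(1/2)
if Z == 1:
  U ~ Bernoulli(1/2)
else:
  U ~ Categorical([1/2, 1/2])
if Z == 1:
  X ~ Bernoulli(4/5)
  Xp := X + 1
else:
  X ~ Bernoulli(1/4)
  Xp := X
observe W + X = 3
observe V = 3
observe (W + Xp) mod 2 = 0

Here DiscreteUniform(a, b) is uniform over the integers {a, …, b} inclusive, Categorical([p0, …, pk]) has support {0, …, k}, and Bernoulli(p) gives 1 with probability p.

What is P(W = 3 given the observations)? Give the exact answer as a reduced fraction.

P(W = 3 | obs) = 1/5

Enumerate traces; 12 have nonzero weight after conditioning:
  (V=3, Y=0, W=2, Z=1, U=0, X=1) weight 1/90
  (V=3, Y=0, W=2, Z=1, U=1, X=1) weight 1/90
  (V=3, Y=0, W=3, Z=1, U=0, X=0) weight 1/360
  (V=3, Y=0, W=3, Z=1, U=1, X=0) weight 1/360
  (V=3, Y=1, W=2, Z=1, U=0, X=1) weight 1/90
  (V=3, Y=1, W=2, Z=1, U=1, X=1) weight 1/90
  (V=3, Y=1, W=3, Z=1, U=0, X=0) weight 1/360
  (V=3, Y=1, W=3, Z=1, U=1, X=0) weight 1/360
  … 4 more
Group by W:
  weight(W=2) = 1/15
  weight(W=3) = 1/60
Total weight = 1/15 + 1/60 = 1/12
P(W=2 | obs) = 1/15 / 1/12 = 4/5
P(W=3 | obs) = 1/60 / 1/12 = 1/5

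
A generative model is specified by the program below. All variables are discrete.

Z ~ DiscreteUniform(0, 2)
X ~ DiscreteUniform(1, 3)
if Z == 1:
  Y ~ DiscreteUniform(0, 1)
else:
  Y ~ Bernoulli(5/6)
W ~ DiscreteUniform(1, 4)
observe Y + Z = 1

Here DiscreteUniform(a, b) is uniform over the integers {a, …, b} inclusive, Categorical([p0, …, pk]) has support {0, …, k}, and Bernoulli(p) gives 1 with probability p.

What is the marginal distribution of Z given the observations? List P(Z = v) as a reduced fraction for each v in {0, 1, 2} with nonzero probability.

P(Z=0) = 5/8, P(Z=1) = 3/8

Enumerate traces; 24 have nonzero weight after conditioning:
  (Z=0, X=1, Y=1, W=1) weight 5/216
  (Z=0, X=1, Y=1, W=2) weight 5/216
  (Z=0, X=1, Y=1, W=3) weight 5/216
  (Z=0, X=1, Y=1, W=4) weight 5/216
  (Z=0, X=2, Y=1, W=1) weight 5/216
  (Z=0, X=2, Y=1, W=2) weight 5/216
  (Z=0, X=2, Y=1, W=3) weight 5/216
  (Z=0, X=2, Y=1, W=4) weight 5/216
  (Z=1, X=1, Y=0, W=1) weight 1/72
  … 15 more
Group by Z:
  weight(Z=0) = 5/18
  weight(Z=1) = 1/6
Total weight = 5/18 + 1/6 = 4/9
P(Z=0 | obs) = 5/18 / 4/9 = 5/8
P(Z=1 | obs) = 1/6 / 4/9 = 3/8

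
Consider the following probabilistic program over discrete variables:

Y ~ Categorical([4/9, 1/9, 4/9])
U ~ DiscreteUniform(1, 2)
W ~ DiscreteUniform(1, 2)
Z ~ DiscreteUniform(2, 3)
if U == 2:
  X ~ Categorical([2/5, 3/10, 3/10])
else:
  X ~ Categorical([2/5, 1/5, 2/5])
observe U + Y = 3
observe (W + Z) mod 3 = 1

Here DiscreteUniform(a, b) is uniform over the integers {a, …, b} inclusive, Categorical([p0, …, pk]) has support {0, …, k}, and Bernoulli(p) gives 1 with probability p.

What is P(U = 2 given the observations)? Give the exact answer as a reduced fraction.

Enumerate traces; 12 have nonzero weight after conditioning:
  (Y=1, U=2, W=1, Z=3, X=0) weight 1/180
  (Y=1, U=2, W=1, Z=3, X=1) weight 1/240
  (Y=1, U=2, W=1, Z=3, X=2) weight 1/240
  (Y=1, U=2, W=2, Z=2, X=0) weight 1/180
  (Y=1, U=2, W=2, Z=2, X=1) weight 1/240
  (Y=1, U=2, W=2, Z=2, X=2) weight 1/240
  (Y=2, U=1, W=1, Z=3, X=0) weight 1/45
  (Y=2, U=1, W=1, Z=3, X=1) weight 1/90
  … 4 more
Group by U:
  weight(U=1) = 1/9
  weight(U=2) = 1/36
Total weight = 1/9 + 1/36 = 5/36
P(U=1 | obs) = 1/9 / 5/36 = 4/5
P(U=2 | obs) = 1/36 / 5/36 = 1/5

P(U = 2 | obs) = 1/5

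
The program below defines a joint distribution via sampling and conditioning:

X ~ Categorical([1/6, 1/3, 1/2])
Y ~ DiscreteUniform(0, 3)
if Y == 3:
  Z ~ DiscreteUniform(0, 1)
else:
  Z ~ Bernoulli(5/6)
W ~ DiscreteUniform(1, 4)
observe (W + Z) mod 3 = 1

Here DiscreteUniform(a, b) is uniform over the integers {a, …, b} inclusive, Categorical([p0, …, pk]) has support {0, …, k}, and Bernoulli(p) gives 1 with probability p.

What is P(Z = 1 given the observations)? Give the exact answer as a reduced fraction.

P(Z = 1 | obs) = 3/5

Enumerate traces; 36 have nonzero weight after conditioning:
  (X=0, Y=0, Z=0, W=1) weight 1/576
  (X=0, Y=0, Z=0, W=4) weight 1/576
  (X=0, Y=0, Z=1, W=3) weight 5/576
  (X=0, Y=1, Z=0, W=1) weight 1/576
  (X=0, Y=1, Z=0, W=4) weight 1/576
  (X=0, Y=1, Z=1, W=3) weight 5/576
  (X=0, Y=2, Z=0, W=1) weight 1/576
  (X=0, Y=2, Z=0, W=4) weight 1/576
  … 28 more
Group by Z:
  weight(Z=0) = 1/8
  weight(Z=1) = 3/16
Total weight = 1/8 + 3/16 = 5/16
P(Z=0 | obs) = 1/8 / 5/16 = 2/5
P(Z=1 | obs) = 3/16 / 5/16 = 3/5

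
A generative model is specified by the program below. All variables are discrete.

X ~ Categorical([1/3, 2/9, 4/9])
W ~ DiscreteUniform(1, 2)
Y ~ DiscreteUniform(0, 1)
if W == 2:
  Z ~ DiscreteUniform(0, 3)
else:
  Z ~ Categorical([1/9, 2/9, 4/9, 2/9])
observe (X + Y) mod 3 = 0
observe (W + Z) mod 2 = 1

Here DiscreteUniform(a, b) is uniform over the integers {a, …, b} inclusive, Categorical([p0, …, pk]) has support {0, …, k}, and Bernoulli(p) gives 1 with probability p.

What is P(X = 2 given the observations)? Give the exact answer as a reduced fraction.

P(X = 2 | obs) = 4/7

Enumerate traces; 8 have nonzero weight after conditioning:
  (X=0, W=1, Y=0, Z=0) weight 1/108
  (X=0, W=1, Y=0, Z=2) weight 1/27
  (X=0, W=2, Y=0, Z=1) weight 1/48
  (X=0, W=2, Y=0, Z=3) weight 1/48
  (X=2, W=1, Y=1, Z=0) weight 1/81
  (X=2, W=1, Y=1, Z=2) weight 4/81
  (X=2, W=2, Y=1, Z=1) weight 1/36
  (X=2, W=2, Y=1, Z=3) weight 1/36
Group by X:
  weight(X=0) = 19/216
  weight(X=2) = 19/162
Total weight = 19/216 + 19/162 = 133/648
P(X=0 | obs) = 19/216 / 133/648 = 3/7
P(X=2 | obs) = 19/162 / 133/648 = 4/7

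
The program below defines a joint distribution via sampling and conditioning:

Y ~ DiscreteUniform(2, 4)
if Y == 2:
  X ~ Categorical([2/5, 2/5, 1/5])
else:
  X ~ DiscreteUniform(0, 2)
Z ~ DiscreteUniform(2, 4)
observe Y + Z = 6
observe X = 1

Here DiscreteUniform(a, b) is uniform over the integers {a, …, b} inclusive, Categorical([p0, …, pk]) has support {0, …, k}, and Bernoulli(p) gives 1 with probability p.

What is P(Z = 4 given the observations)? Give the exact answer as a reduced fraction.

P(Z = 4 | obs) = 3/8

Enumerate traces; 3 have nonzero weight after conditioning:
  (Y=2, X=1, Z=4) weight 2/45
  (Y=3, X=1, Z=3) weight 1/27
  (Y=4, X=1, Z=2) weight 1/27
Group by Z:
  weight(Z=2) = 1/27
  weight(Z=3) = 1/27
  weight(Z=4) = 2/45
Total weight = 1/27 + 1/27 + 2/45 = 16/135
P(Z=2 | obs) = 1/27 / 16/135 = 5/16
P(Z=3 | obs) = 1/27 / 16/135 = 5/16
P(Z=4 | obs) = 2/45 / 16/135 = 3/8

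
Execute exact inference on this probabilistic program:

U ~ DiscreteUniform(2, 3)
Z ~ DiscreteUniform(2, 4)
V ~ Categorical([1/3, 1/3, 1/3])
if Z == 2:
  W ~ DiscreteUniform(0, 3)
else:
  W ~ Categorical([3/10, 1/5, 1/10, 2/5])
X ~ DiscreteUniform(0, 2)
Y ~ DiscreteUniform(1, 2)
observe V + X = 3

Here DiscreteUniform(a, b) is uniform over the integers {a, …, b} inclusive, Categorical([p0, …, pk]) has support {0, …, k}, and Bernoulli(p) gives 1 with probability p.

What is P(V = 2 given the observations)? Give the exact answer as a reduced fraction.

P(V = 2 | obs) = 1/2

Enumerate traces; 96 have nonzero weight after conditioning:
  (U=2, Z=2, V=1, W=0, X=2, Y=1) weight 1/432
  (U=2, Z=2, V=1, W=0, X=2, Y=2) weight 1/432
  (U=2, Z=2, V=1, W=1, X=2, Y=1) weight 1/432
  (U=2, Z=2, V=1, W=1, X=2, Y=2) weight 1/432
  (U=2, Z=2, V=1, W=2, X=2, Y=1) weight 1/432
  (U=2, Z=2, V=1, W=2, X=2, Y=2) weight 1/432
  (U=2, Z=2, V=1, W=3, X=2, Y=1) weight 1/432
  (U=2, Z=2, V=1, W=3, X=2, Y=2) weight 1/432
  (U=2, Z=2, V=2, W=0, X=1, Y=1) weight 1/432
  … 87 more
Group by V:
  weight(V=1) = 1/9
  weight(V=2) = 1/9
Total weight = 1/9 + 1/9 = 2/9
P(V=1 | obs) = 1/9 / 2/9 = 1/2
P(V=2 | obs) = 1/9 / 2/9 = 1/2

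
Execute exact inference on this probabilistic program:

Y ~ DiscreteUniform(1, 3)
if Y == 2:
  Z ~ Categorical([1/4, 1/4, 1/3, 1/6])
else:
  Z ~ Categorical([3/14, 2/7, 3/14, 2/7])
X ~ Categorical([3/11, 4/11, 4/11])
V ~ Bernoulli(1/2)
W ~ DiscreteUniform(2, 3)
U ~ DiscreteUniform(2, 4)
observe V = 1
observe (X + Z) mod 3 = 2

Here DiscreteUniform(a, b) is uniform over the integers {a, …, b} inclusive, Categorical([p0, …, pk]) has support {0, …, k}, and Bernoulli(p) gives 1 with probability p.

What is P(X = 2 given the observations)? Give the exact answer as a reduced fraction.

P(X = 2 | obs) = 119/236

Enumerate traces; 72 have nonzero weight after conditioning:
  (Y=1, Z=0, X=2, V=1, W=2, U=2) weight 1/462
  (Y=1, Z=0, X=2, V=1, W=2, U=3) weight 1/462
  (Y=1, Z=0, X=2, V=1, W=2, U=4) weight 1/462
  (Y=1, Z=0, X=2, V=1, W=3, U=2) weight 1/462
  (Y=1, Z=0, X=2, V=1, W=3, U=3) weight 1/462
  (Y=1, Z=0, X=2, V=1, W=3, U=4) weight 1/462
  (Y=1, Z=1, X=1, V=1, W=2, U=2) weight 2/693
  (Y=1, Z=1, X=1, V=1, W=2, U=3) weight 2/693
  (Y=1, Z=2, X=0, V=1, W=2, U=2) weight 1/616
  … 63 more
Group by X:
  weight(X=0) = 8/231
  weight(X=1) = 23/462
  weight(X=2) = 17/198
Total weight = 8/231 + 23/462 + 17/198 = 118/693
P(X=0 | obs) = 8/231 / 118/693 = 12/59
P(X=1 | obs) = 23/462 / 118/693 = 69/236
P(X=2 | obs) = 17/198 / 118/693 = 119/236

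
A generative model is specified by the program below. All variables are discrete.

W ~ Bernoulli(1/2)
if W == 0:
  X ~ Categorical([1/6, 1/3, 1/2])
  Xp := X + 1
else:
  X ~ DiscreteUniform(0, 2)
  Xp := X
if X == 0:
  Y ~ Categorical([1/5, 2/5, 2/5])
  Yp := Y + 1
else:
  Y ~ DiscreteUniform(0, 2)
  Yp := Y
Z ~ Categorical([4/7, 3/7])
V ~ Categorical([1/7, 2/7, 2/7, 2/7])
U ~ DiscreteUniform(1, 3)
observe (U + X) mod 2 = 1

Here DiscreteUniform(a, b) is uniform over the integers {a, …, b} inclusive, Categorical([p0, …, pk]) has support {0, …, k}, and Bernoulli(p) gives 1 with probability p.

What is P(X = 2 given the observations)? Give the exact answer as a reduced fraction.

P(X = 2 | obs) = 1/2

Enumerate traces; 240 have nonzero weight after conditioning:
  (W=0, X=0, Y=0, Z=0, V=0, U=1) weight 1/2205
  (W=0, X=0, Y=0, Z=0, V=0, U=3) weight 1/2205
  (W=0, X=0, Y=0, Z=0, V=1, U=1) weight 2/2205
  (W=0, X=0, Y=0, Z=0, V=1, U=3) weight 2/2205
  (W=0, X=0, Y=0, Z=0, V=2, U=1) weight 2/2205
  (W=0, X=0, Y=0, Z=0, V=2, U=3) weight 2/2205
  (W=0, X=0, Y=0, Z=0, V=3, U=1) weight 2/2205
  (W=0, X=0, Y=0, Z=0, V=3, U=3) weight 2/2205
  (W=0, X=1, Y=0, Z=0, V=0, U=2) weight 2/1323
  (W=0, X=2, Y=0, Z=0, V=0, U=1) weight 1/441
  … 230 more
Group by X:
  weight(X=0) = 1/6
  weight(X=1) = 1/9
  weight(X=2) = 5/18
Total weight = 1/6 + 1/9 + 5/18 = 5/9
P(X=0 | obs) = 1/6 / 5/9 = 3/10
P(X=1 | obs) = 1/9 / 5/9 = 1/5
P(X=2 | obs) = 5/18 / 5/9 = 1/2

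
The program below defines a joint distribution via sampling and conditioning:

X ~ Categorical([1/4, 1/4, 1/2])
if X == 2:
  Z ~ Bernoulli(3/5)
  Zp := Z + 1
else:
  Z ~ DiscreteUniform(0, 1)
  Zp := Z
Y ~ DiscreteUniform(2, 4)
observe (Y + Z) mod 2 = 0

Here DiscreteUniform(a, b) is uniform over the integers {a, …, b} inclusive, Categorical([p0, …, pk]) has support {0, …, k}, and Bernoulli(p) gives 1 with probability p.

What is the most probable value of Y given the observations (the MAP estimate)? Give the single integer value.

argmax_v P(Y = v | obs) = 3

Enumerate traces; 9 have nonzero weight after conditioning:
  (X=0, Z=0, Y=2) weight 1/24
  (X=0, Z=0, Y=4) weight 1/24
  (X=0, Z=1, Y=3) weight 1/24
  (X=1, Z=0, Y=2) weight 1/24
  (X=1, Z=0, Y=4) weight 1/24
  (X=1, Z=1, Y=3) weight 1/24
  (X=2, Z=0, Y=2) weight 1/15
  (X=2, Z=0, Y=4) weight 1/15
  … 1 more
Group by Y:
  weight(Y=2) = 3/20
  weight(Y=3) = 11/60
  weight(Y=4) = 3/20
Total weight = 3/20 + 11/60 + 3/20 = 29/60
P(Y=2 | obs) = 3/20 / 29/60 = 9/29
P(Y=3 | obs) = 11/60 / 29/60 = 11/29
P(Y=4 | obs) = 3/20 / 29/60 = 9/29
argmax = 3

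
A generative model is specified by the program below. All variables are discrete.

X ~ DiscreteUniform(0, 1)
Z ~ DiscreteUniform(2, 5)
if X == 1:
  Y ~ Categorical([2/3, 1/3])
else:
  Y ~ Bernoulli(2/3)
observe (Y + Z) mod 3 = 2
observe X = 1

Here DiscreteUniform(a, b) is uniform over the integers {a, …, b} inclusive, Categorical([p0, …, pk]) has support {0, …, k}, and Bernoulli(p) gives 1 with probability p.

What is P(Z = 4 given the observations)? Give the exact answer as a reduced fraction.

Enumerate traces; 3 have nonzero weight after conditioning:
  (X=1, Z=2, Y=0) weight 1/12
  (X=1, Z=4, Y=1) weight 1/24
  (X=1, Z=5, Y=0) weight 1/12
Group by Z:
  weight(Z=2) = 1/12
  weight(Z=4) = 1/24
  weight(Z=5) = 1/12
Total weight = 1/12 + 1/24 + 1/12 = 5/24
P(Z=2 | obs) = 1/12 / 5/24 = 2/5
P(Z=4 | obs) = 1/24 / 5/24 = 1/5
P(Z=5 | obs) = 1/12 / 5/24 = 2/5

P(Z = 4 | obs) = 1/5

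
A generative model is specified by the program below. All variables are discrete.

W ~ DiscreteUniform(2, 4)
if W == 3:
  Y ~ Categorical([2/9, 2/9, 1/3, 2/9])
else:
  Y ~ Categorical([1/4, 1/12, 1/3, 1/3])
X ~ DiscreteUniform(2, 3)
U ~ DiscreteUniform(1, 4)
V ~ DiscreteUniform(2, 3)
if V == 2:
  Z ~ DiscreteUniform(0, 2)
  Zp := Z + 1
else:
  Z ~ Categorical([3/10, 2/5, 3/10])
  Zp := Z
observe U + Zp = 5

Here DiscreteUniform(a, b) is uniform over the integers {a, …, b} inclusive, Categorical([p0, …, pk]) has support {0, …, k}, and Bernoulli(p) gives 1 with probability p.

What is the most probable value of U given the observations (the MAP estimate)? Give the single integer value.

argmax_v P(U = v | obs) = 4

Enumerate traces; 120 have nonzero weight after conditioning:
  (W=2, Y=0, X=2, U=2, V=2, Z=2) weight 1/576
  (W=2, Y=0, X=2, U=3, V=2, Z=1) weight 1/576
  (W=2, Y=0, X=2, U=3, V=3, Z=2) weight 1/640
  (W=2, Y=0, X=2, U=4, V=2, Z=0) weight 1/576
  (W=2, Y=0, X=2, U=4, V=3, Z=1) weight 1/480
  (W=2, Y=0, X=3, U=2, V=2, Z=2) weight 1/576
  (W=2, Y=0, X=3, U=3, V=2, Z=1) weight 1/576
  (W=2, Y=0, X=3, U=3, V=3, Z=2) weight 1/640
  … 112 more
Group by U:
  weight(U=2) = 1/24
  weight(U=3) = 19/240
  weight(U=4) = 11/120
Total weight = 1/24 + 19/240 + 11/120 = 17/80
P(U=2 | obs) = 1/24 / 17/80 = 10/51
P(U=3 | obs) = 19/240 / 17/80 = 19/51
P(U=4 | obs) = 11/120 / 17/80 = 22/51
argmax = 4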